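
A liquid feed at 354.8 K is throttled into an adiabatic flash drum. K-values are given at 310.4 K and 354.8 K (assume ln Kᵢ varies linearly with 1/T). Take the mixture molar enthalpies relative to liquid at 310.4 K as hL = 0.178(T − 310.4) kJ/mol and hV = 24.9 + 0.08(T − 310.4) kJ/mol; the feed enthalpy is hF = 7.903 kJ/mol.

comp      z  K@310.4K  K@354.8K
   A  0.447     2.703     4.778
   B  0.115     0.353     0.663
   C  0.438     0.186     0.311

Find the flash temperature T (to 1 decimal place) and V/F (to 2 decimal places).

Adiabatic flash: solve Rachford–Rice at each trial T, then check hF = ψ·hV(T) + (1−ψ)·hL(T).
  T = 310.4 K: K = (2.703, 0.353, 0.186), RR gives ψ = 0.248, H_out = 6.172 kJ/mol
  T = 354.8 K: K = (4.778, 0.663, 0.311), RR gives ψ = 0.562, H_out = 19.459 kJ/mol
  T = 332.6 K: K = (3.663, 0.494, 0.245), RR gives ψ = 0.423, H_out = 13.556 kJ/mol
  T = 321.5 K: K = (3.163, 0.420, 0.214), RR gives ψ = 0.344, H_out = 10.158 kJ/mol
  T = 315.9 K: K = (2.926, 0.385, 0.200), RR gives ψ = 0.298, H_out = 8.242 kJ/mol
  T = 313.1 K: K = (2.811, 0.369, 0.193), RR gives ψ = 0.273, H_out = 7.216 kJ/mol
  T = 314.5 K: K = (2.868, 0.377, 0.196), RR gives ψ = 0.286, H_out = 7.736 kJ/mol
Linear interpolation between T = 314.5 (H_out = 7.736) and T = 315.9 (H_out = 8.242) on hF = 7.903 gives T ≈ 315.0 K, at which ψ = 0.29.

T = 315.0 K, V/F = 0.29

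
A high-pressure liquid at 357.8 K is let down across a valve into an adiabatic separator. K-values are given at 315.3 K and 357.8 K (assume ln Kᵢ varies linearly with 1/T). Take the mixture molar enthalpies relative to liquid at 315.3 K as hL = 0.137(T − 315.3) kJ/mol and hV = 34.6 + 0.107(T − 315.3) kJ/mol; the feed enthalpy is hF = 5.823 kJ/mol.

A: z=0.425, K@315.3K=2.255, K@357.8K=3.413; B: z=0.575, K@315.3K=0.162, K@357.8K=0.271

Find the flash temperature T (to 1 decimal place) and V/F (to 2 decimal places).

Adiabatic flash: solve Rachford–Rice at each trial T, then check hF = ψ·hV(T) + (1−ψ)·hL(T).
  T = 315.3 K: K = (2.255, 0.162), RR gives ψ = 0.049, H_out = 1.695 kJ/mol
  T = 357.8 K: K = (3.413, 0.271), RR gives ψ = 0.345, H_out = 17.310 kJ/mol
  T = 336.6 K: K = (2.812, 0.213), RR gives ψ = 0.223, H_out = 10.484 kJ/mol
  T = 326.0 K: K = (2.529, 0.187), RR gives ψ = 0.146, H_out = 6.486 kJ/mol
  T = 320.6 K: K = (2.389, 0.174), RR gives ψ = 0.101, H_out = 4.189 kJ/mol
  T = 323.3 K: K = (2.458, 0.180), RR gives ψ = 0.124, H_out = 5.364 kJ/mol
  T = 324.6 K: K = (2.492, 0.183), RR gives ψ = 0.135, H_out = 5.910 kJ/mol
Linear interpolation between T = 323.3 (H_out = 5.364) and T = 324.6 (H_out = 5.910) on hF = 5.823 gives T ≈ 324.4 K, at which ψ = 0.13.

T = 324.4 K, V/F = 0.13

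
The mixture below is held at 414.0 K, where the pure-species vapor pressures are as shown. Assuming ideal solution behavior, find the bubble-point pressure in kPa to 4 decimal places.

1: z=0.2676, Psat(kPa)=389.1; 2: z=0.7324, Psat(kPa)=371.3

Pbub = 376.0633 kPa

At the bubble point ψ → 0, so ΣzᵢKᵢ = 1 with Kᵢ = Pᵢˢᵃᵗ/P ⇒ P = ΣzᵢPᵢˢᵃᵗ.
P = 0.2676·389.1 + 0.7324·371.3 = 376.0633 kPa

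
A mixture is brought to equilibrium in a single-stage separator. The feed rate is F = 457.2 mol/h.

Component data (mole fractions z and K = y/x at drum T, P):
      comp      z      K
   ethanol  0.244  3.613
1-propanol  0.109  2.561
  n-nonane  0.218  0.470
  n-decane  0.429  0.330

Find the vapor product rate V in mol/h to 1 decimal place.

V = 126.8 mol/h

Newton–Raphson from β = 0.34:
  β = 0.340: g = -0.0644, g' = -0.995 → β = 0.275
  β = 0.275: g = 0.0021, g' = -1.067 → β = 0.277
Converged at β = 0.277.
Then V = β·F = 0.2773·457.2 = 126.8 mol/h and L = F − V = 330.4 mol/h.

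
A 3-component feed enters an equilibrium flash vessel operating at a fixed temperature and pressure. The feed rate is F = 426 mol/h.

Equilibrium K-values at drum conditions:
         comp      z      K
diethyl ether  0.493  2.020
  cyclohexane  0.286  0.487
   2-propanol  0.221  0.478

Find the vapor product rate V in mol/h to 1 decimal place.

V = 194.5 mol/h

Let β = V/F and solve Σ zᵢ(Kᵢ−1)/(1+β(Kᵢ−1)) = 0.
Feasibility: ΣzᵢKᵢ = 1.241, Σzᵢ/Kᵢ = 1.294 — both > 1, two phases present.
Newton iteration, β⁰ = 0.5:
  β = 0.500: g = -0.0204, g' = -0.471 → β = 0.457
Converged at β = 0.457.
Then V = β·F = 0.4566·426 = 194.5 mol/h and L = F − V = 231.5 mol/h.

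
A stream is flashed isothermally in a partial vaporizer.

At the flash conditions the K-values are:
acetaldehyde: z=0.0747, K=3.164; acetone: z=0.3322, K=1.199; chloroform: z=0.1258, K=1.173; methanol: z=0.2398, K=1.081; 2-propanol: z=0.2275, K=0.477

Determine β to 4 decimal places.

β = 0.5729

Rachford–Rice: g(β) = Σ zᵢ(Kᵢ−1)/(1+β(Kᵢ−1)) = 0.
Check two-phase: ΣzᵢKᵢ = 1.1500 > 1 and Σzᵢ/Kᵢ = 1.1067 > 1, so g(0) = 0.1500 > 0 and g(1) = -0.1067 < 0.
Newton–Raphson from β = 0.4:
  β = 0.4000: g = 0.03659, g' = -0.2161 → β = 0.5694
  β = 0.5694: g = 0.00075, g' = -0.2116 → β = 0.5729
Converged at β = 0.5729.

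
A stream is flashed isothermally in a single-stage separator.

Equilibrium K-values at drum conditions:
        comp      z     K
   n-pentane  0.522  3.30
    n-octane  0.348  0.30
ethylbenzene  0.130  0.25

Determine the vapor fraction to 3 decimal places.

ψ = 0.523

Material balance + equilibrium reduce to Σ zᵢ(Kᵢ−1)/(1+ψ(Kᵢ−1)) = 0.
Feasibility: ΣzᵢKᵢ = 1.859, Σzᵢ/Kᵢ = 1.838 — both > 1, two phases present.
Iterate (Newton) starting at ψ = 0.5:
  ψ = 0.500: g = 0.0276, g' = -1.188 → ψ = 0.523
Converged at ψ = 0.523.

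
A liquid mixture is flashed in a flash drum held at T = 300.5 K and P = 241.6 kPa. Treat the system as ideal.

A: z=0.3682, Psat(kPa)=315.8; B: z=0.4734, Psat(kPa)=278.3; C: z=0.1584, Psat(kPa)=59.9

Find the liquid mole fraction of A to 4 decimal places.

Raoult's law: Kᵢ = Pᵢˢᵃᵗ/P = Pᵢˢᵃᵗ/241.6.
  K_A = 315.8/241.6 = 1.307119, K_B = 278.3/241.6 = 1.151904, K_C = 59.9/241.6 = 0.247930
Rachford–Rice: g(ψ) = Σ zᵢ(Kᵢ−1)/(1+ψ(Kᵢ−1)) = 0.
Check two-phase: ΣzᵢKᵢ = 1.0659 > 1 and Σzᵢ/Kᵢ = 1.3315 > 1, so g(0) = 0.0659 > 0 and g(1) = -0.3315 < 0.
Newton iteration, ψ⁰ = 0.5:
  ψ = 0.5000: g = -0.02606, g' = -0.2657 → ψ = 0.4019
  ψ = 0.4019: g = -0.00230, g' = -0.2213 → ψ = 0.3915
  ψ = 0.3915: g = -0.00002, g' = -0.2174 → ψ = 0.3914
Converged at ψ = 0.3914.
Compositions from xᵢ = zᵢ/(1+ψ(Kᵢ−1)), yᵢ = Kᵢxᵢ:
  A: x = 0.3287, y = 0.4296
  B: x = 0.4468, y = 0.5147
  C: x = 0.2245, y = 0.0557

x_A = 0.3287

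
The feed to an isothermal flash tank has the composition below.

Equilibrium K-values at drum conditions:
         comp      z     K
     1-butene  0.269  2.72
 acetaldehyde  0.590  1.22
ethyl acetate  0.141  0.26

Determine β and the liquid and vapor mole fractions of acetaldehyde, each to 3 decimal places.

Iterate (Newton) starting at β = 0.48:
  β = 0.480: g = 0.2090, g' = -0.448 → β = 0.947
  β = 0.947: g = -0.0650, g' = -0.996 → β = 0.881
  β = 0.881: g = -0.0075, g' = -0.784 → β = 0.872
Converged at β = 0.872.
Compositions from xᵢ = zᵢ/(1+β(Kᵢ−1)), yᵢ = Kᵢxᵢ:
  1-butene: x = 0.108, y = 0.293
  acetaldehyde: x = 0.495, y = 0.604
  ethyl acetate: x = 0.397, y = 0.103

β = 0.872, x_acetaldehyde = 0.495, y_acetaldehyde = 0.604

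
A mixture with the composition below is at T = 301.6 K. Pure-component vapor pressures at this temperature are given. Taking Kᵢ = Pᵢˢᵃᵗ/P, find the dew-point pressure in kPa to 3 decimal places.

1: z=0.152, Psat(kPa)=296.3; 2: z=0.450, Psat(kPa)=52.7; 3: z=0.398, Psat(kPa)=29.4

Pdew = 44.269 kPa

At the dew point ψ → 1, so Σzᵢ/Kᵢ = 1 with Kᵢ = Pᵢˢᵃᵗ/P ⇒ 1/P = Σzᵢ/Pᵢˢᵃᵗ.
1/P = 0.152/296.3 + 0.450/52.7 + 0.398/29.4 = 0.022589 ⇒ P = 44.269 kPa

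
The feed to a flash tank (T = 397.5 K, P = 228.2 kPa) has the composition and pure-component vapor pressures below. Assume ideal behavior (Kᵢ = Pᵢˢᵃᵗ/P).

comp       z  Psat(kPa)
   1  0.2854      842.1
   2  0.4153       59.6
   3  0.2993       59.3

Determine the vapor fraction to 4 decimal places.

ψ = 0.1204

Raoult's law: Kᵢ = Pᵢˢᵃᵗ/P = Pᵢˢᵃᵗ/228.2.
  K_1 = 842.1/228.2 = 3.690184, K_2 = 59.6/228.2 = 0.261174, K_3 = 59.3/228.2 = 0.259860
Rachford–Rice: g(ψ) = Σ zᵢ(Kᵢ−1)/(1+ψ(Kᵢ−1)) = 0.
g(0) = ΣzᵢKᵢ − 1 = 0.2394 and g(1) = 1 − Σzᵢ/Kᵢ = -1.8192, so a root lies in (0, 1).
Iterate (Newton) starting at ψ = 0.5:
  ψ = 0.5000: g = -0.51085, g' = -1.3589 → ψ = 0.1241
  ψ = 0.1241: g = -0.00606, g' = -1.6346 → ψ = 0.1204
Converged at ψ = 0.1204.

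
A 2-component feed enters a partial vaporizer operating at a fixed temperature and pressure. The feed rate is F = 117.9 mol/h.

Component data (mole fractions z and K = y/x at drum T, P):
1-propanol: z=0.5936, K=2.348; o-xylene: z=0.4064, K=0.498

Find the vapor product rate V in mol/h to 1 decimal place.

Material balance + equilibrium reduce to Σ zᵢ(Kᵢ−1)/(1+β(Kᵢ−1)) = 0.
g(0) = ΣzᵢKᵢ − 1 = 0.5962 and g(1) = 1 − Σzᵢ/Kᵢ = -0.0689, so a root lies in (0, 1).
Binary case is linear: z₁(K₁−1)(1+β(K₂−1)) + z₂(K₂−1)(1+β(K₁−1)) = 0
⇒ β = [z₁(K₁−1)+z₂(K₂−1)] / [−(K₁−1)(K₂−1)] = 0.59616/0.67670 = 0.8810
Then V = β·F = 0.8810·117.9 = 103.9 mol/h and L = F − V = 14.0 mol/h.

V = 103.9 mol/h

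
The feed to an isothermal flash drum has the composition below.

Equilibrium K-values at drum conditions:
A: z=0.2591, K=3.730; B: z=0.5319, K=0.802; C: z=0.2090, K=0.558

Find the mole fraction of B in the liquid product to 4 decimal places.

Rachford–Rice: g(V/F) = Σ zᵢ(Kᵢ−1)/(1+V/F(Kᵢ−1)) = 0.
g(0) = ΣzᵢKᵢ − 1 = 0.5096 and g(1) = 1 − Σzᵢ/Kᵢ = -0.1072, so a root lies in (0, 1).
Iterate (Newton) starting at V/F = 0.33:
  V/F = 0.3300: g = 0.15128, g' = -0.6142 → V/F = 0.5763
  V/F = 0.5763: g = 0.03205, g' = -0.3917 → V/F = 0.6581
  V/F = 0.6581: g = 0.00156, g' = -0.3557 → V/F = 0.6625
Converged at V/F = 0.6625.
Compositions from xᵢ = zᵢ/(1+V/F(Kᵢ−1)), yᵢ = Kᵢxᵢ:
  A: x = 0.0923, y = 0.3441
  B: x = 0.6122, y = 0.4910
  C: x = 0.2955, y = 0.1649

x_B = 0.6122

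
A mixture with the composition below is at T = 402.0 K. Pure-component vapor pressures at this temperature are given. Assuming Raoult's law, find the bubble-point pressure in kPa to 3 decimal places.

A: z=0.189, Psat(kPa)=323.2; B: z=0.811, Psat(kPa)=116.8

Pbub = 155.810 kPa

At the bubble point ψ → 0, so ΣzᵢKᵢ = 1 with Kᵢ = Pᵢˢᵃᵗ/P ⇒ P = ΣzᵢPᵢˢᵃᵗ.
P = 0.189·323.2 + 0.811·116.8 = 155.810 kPa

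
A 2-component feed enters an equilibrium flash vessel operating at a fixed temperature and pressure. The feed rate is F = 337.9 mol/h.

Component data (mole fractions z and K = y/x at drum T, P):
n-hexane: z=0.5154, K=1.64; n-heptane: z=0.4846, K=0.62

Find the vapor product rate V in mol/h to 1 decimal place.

V = 202.4 mol/h

Rachford–Rice: g(V/F) = Σ zᵢ(Kᵢ−1)/(1+V/F(Kᵢ−1)) = 0.
Feasibility: ΣzᵢKᵢ = 1.1457, Σzᵢ/Kᵢ = 1.0959 — both > 1, two phases present.
Binary case is linear: z₁(K₁−1)(1+V/F(K₂−1)) + z₂(K₂−1)(1+V/F(K₁−1)) = 0
⇒ V/F = [z₁(K₁−1)+z₂(K₂−1)] / [−(K₁−1)(K₂−1)] = 0.14571/0.24320 = 0.5991
Then V = V/F·F = 0.5991·337.9 = 202.4 mol/h and L = F − V = 135.5 mol/h.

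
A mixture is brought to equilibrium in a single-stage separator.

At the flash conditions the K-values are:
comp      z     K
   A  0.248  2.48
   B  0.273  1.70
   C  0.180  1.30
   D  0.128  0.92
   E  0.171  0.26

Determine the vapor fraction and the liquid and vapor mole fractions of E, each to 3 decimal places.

ψ = 0.817, x_E = 0.433, y_E = 0.112

Material balance + equilibrium reduce to Σ zᵢ(Kᵢ−1)/(1+ψ(Kᵢ−1)) = 0.
Check two-phase: ΣzᵢKᵢ = 1.475 > 1 and Σzᵢ/Kᵢ = 1.196 > 1, so g(0) = 0.475 > 0 and g(1) = -0.196 < 0.
Iterate (Newton) starting at ψ = 0.5:
  ψ = 0.500: g = 0.1879, g' = -0.502 → ψ = 0.874
  ψ = 0.874: g = -0.0483, g' = -0.918 → ψ = 0.822
  ψ = 0.822: g = -0.0037, g' = -0.786 → ψ = 0.817
Converged at ψ = 0.817.
Compositions from xᵢ = zᵢ/(1+ψ(Kᵢ−1)), yᵢ = Kᵢxᵢ:
  A: x = 0.112, y = 0.278
  B: x = 0.174, y = 0.295
  C: x = 0.145, y = 0.188
  D: x = 0.137, y = 0.126
  E: x = 0.433, y = 0.112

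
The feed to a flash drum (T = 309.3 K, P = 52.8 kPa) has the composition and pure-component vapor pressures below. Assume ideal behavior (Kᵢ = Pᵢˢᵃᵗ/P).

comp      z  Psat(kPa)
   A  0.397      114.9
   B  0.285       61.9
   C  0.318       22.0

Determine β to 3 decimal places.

Raoult's law: Kᵢ = Pᵢˢᵃᵗ/P = Pᵢˢᵃᵗ/52.8.
  K_A = 114.9/52.8 = 2.17614, K_B = 61.9/52.8 = 1.17235, K_C = 22.0/52.8 = 0.41667
Material balance + equilibrium reduce to Σ zᵢ(Kᵢ−1)/(1+β(Kᵢ−1)) = 0.
Feasibility: ΣzᵢKᵢ = 1.331, Σzᵢ/Kᵢ = 1.189 — both > 1, two phases present.
Newton–Raphson from β = 0.5:
  β = 0.500: g = 0.0774, g' = -0.441 → β = 0.676
  β = 0.676: g = -0.0020, g' = -0.472 → β = 0.671
Converged at β = 0.671.

β = 0.671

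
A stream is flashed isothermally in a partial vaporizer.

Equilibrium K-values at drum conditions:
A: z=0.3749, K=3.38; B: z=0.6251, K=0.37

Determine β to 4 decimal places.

β = 0.3324

Material balance + equilibrium reduce to Σ zᵢ(Kᵢ−1)/(1+β(Kᵢ−1)) = 0.
Feasibility: ΣzᵢKᵢ = 1.4984, Σzᵢ/Kᵢ = 1.8004 — both > 1, two phases present.
Binary case is linear: z₁(K₁−1)(1+β(K₂−1)) + z₂(K₂−1)(1+β(K₁−1)) = 0
⇒ β = [z₁(K₁−1)+z₂(K₂−1)] / [−(K₁−1)(K₂−1)] = 0.49845/1.49940 = 0.3324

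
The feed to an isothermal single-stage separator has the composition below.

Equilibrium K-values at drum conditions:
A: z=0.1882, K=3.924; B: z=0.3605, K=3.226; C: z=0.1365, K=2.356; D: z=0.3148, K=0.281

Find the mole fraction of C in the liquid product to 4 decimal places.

x_C = 0.0652

Material balance + equilibrium reduce to Σ zᵢ(Kᵢ−1)/(1+ψ(Kᵢ−1)) = 0.
Check two-phase: ΣzᵢKᵢ = 2.3115 > 1 and Σzᵢ/Kᵢ = 1.3379 > 1, so g(0) = 1.3115 > 0 and g(1) = -0.3379 < 0.
Iterate (Newton) starting at ψ = 0.67:
  ψ = 0.6700: g = 0.16832, g' = -1.1463 → ψ = 0.8168
  ψ = 0.8168: g = -0.01348, g' = -1.3771 → ψ = 0.8070
Converged at ψ = 0.8070.
Compositions from xᵢ = zᵢ/(1+ψ(Kᵢ−1)), yᵢ = Kᵢxᵢ:
  A: x = 0.0560, y = 0.2198
  B: x = 0.1289, y = 0.4159
  C: x = 0.0652, y = 0.1536
  D: x = 0.7499, y = 0.2107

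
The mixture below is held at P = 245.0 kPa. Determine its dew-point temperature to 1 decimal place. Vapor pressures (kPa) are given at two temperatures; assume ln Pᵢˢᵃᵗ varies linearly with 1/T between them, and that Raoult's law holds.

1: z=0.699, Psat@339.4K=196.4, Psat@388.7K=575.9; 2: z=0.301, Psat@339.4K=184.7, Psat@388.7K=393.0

T = 350.4 K

Dew-point temperature: Σzᵢ·P/Pᵢˢᵃᵗ(T) = 1. Interpolate ln Pᵢˢᵃᵗ = aᵢ + bᵢ/T.
  T = 339.4 K: ΣzᵢP/Pᵢˢᵃᵗ = 1.2712
  T = 388.7 K: ΣzᵢP/Pᵢˢᵃᵗ = 0.4850
  T = 364.0 K: ΣzᵢP/Pᵢˢᵃᵗ = 0.7585
  T = 351.7 K: ΣzᵢP/Pᵢˢᵃᵗ = 0.9724
  T = 345.5 K: ΣzᵢP/Pᵢˢᵃᵗ = 1.1101
  T = 348.6 K: ΣzᵢP/Pᵢˢᵃᵗ = 1.0383
  T = 350.1 K: ΣzᵢP/Pᵢˢᵃᵗ = 1.0057
Interpolating between 350.1 K and 351.7 K gives T ≈ 350.4 K.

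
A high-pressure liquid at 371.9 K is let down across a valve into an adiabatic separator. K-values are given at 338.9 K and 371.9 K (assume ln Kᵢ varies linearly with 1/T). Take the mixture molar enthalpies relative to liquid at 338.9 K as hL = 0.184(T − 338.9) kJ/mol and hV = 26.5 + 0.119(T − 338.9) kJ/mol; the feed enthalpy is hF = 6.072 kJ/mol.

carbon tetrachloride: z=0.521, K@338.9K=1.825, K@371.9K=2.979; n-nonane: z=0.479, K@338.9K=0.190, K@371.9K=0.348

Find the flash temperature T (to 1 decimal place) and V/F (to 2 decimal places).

T = 345.0 K, V/F = 0.19

Adiabatic flash: solve Rachford–Rice at each trial T, then check hF = ψ·hV(T) + (1−ψ)·hL(T).
  T = 338.9 K: K = (1.825, 0.190), RR gives ψ = 0.063, H_out = 1.659 kJ/mol
  T = 371.9 K: K = (2.979, 0.348), RR gives ψ = 0.557, H_out = 19.639 kJ/mol
  T = 355.4 K: K = (2.358, 0.261), RR gives ψ = 0.352, H_out = 11.990 kJ/mol
  T = 347.1 K: K = (2.079, 0.223), RR gives ψ = 0.227, H_out = 7.401 kJ/mol
  T = 343.0 K: K = (1.950, 0.206), RR gives ψ = 0.152, H_out = 4.737 kJ/mol
  T = 345.1 K: K = (2.015, 0.215), RR gives ψ = 0.192, H_out = 6.145 kJ/mol
Linear interpolation between T = 343.0 (H_out = 4.737) and T = 345.1 (H_out = 6.145) on hF = 6.072 gives T ≈ 345.0 K, at which ψ = 0.19.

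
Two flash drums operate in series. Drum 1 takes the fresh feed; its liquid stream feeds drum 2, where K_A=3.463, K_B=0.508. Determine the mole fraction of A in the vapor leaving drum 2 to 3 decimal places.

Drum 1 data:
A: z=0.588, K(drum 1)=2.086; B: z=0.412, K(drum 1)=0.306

y_A (drum 2) = 0.577

Drum 1:
Let ψ₁ = V/F and solve Σ zᵢ(Kᵢ−1)/(1+ψ₁(Kᵢ−1)) = 0.
Check two-phase: ΣzᵢKᵢ = 1.353 > 1 and Σzᵢ/Kᵢ = 1.628 > 1, so g(0) = 0.353 > 0 and g(1) = -0.628 < 0.
Binary case is linear: z₁(K₁−1)(1+ψ₁(K₂−1)) + z₂(K₂−1)(1+ψ₁(K₁−1)) = 0
⇒ ψ₁ = [z₁(K₁−1)+z₂(K₂−1)] / [−(K₁−1)(K₂−1)] = 0.3526/0.7537 = 0.468
Drum-1 compositions:
  A: x = 0.390, y = 0.813
  B: x = 0.610, y = 0.187
Drum-2 feed = drum-1 liquid: z₂ = (0.3899, 0.6101).
Drum 2:
Material balance + equilibrium reduce to Σ zᵢ(Kᵢ−1)/(1+ψ₂(Kᵢ−1)) = 0.
g(0) = ΣzᵢKᵢ − 1 = 0.660 and g(1) = 1 − Σzᵢ/Kᵢ = -0.314, so a root lies in (0, 1).
Iterate (Newton) starting at ψ₂ = 0.59:
  ψ₂ = 0.590: g = -0.0315, g' = -0.686 → ψ₂ = 0.544
  ψ₂ = 0.544: g = 0.0005, g' = -0.707 → ψ₂ = 0.545
Converged at ψ₂ = 0.545.
  A: x = 0.166, y = 0.577
  B: x = 0.834, y = 0.423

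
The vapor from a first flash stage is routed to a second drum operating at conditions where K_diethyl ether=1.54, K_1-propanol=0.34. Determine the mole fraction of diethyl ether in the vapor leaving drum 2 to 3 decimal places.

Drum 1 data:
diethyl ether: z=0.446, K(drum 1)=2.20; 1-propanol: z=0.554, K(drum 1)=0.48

Drum 1:
Let ψ₁ = V/F and solve Σ zᵢ(Kᵢ−1)/(1+ψ₁(Kᵢ−1)) = 0.
g(0) = ΣzᵢKᵢ − 1 = 0.247 and g(1) = 1 − Σzᵢ/Kᵢ = -0.357, so a root lies in (0, 1).
Binary case is linear: z₁(K₁−1)(1+ψ₁(K₂−1)) + z₂(K₂−1)(1+ψ₁(K₁−1)) = 0
⇒ ψ₁ = [z₁(K₁−1)+z₂(K₂−1)] / [−(K₁−1)(K₂−1)] = 0.2471/0.6240 = 0.396
Drum-1 compositions:
  diethyl ether: x = 0.302, y = 0.665
  1-propanol: x = 0.698, y = 0.335
Drum-2 feed = drum-1 vapor: z₂ = (0.6651, 0.3349).
Drum 2:
Let ψ₂ = V/F and solve Σ zᵢ(Kᵢ−1)/(1+ψ₂(Kᵢ−1)) = 0.
Feasibility: ΣzᵢKᵢ = 1.138, Σzᵢ/Kᵢ = 1.417 — both > 1, two phases present.
Binary case is linear: z₁(K₁−1)(1+ψ₂(K₂−1)) + z₂(K₂−1)(1+ψ₂(K₁−1)) = 0
⇒ ψ₂ = [z₁(K₁−1)+z₂(K₂−1)] / [−(K₁−1)(K₂−1)] = 0.1381/0.3564 = 0.388
  diethyl ether: x = 0.550, y = 0.847
  1-propanol: x = 0.450, y = 0.153

y_diethyl ether (drum 2) = 0.847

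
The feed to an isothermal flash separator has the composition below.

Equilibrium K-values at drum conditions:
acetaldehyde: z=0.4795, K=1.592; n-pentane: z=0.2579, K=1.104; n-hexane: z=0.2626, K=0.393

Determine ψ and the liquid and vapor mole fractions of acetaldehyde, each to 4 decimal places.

ψ = 0.5507, x_acetaldehyde = 0.3616, y_acetaldehyde = 0.5757

Newton iteration, ψ⁰ = 0.48:
  ψ = 0.4800: g = 0.02166, g' = -0.2971 → ψ = 0.5529
  ψ = 0.5529: g = -0.00069, g' = -0.3171 → ψ = 0.5507
Converged at ψ = 0.5507.
Compositions from xᵢ = zᵢ/(1+ψ(Kᵢ−1)), yᵢ = Kᵢxᵢ:
  acetaldehyde: x = 0.3616, y = 0.5757
  n-pentane: x = 0.2439, y = 0.2693
  n-hexane: x = 0.3945, y = 0.1550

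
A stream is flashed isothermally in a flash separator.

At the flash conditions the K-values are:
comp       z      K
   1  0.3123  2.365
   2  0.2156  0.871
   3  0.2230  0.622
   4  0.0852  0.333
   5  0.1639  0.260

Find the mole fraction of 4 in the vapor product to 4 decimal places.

Material balance + equilibrium reduce to Σ zᵢ(Kᵢ−1)/(1+V/F(Kᵢ−1)) = 0.
Feasibility: ΣzᵢKᵢ = 1.1361, Σzᵢ/Kᵢ = 1.6243 — both > 1, two phases present.
Iterate (Newton) starting at V/F = 0.5:
  V/F = 0.5000: g = -0.15808, g' = -0.5696 → V/F = 0.2224
  V/F = 0.2224: g = -0.00558, g' = -0.5650 → V/F = 0.2126
Converged at V/F = 0.2126.
Compositions from xᵢ = zᵢ/(1+V/F(Kᵢ−1)), yᵢ = Kᵢxᵢ:
  1: x = 0.2421, y = 0.5725
  2: x = 0.2217, y = 0.1931
  3: x = 0.2425, y = 0.1508
  4: x = 0.0993, y = 0.0331
  5: x = 0.1945, y = 0.0506

y_4 = 0.0331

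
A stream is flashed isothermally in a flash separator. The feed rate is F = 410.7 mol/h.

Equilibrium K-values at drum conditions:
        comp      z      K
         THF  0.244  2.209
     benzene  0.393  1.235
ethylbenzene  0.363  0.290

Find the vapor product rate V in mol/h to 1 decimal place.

V = 103.0 mol/h

Let ψ = V/F and solve Σ zᵢ(Kᵢ−1)/(1+ψ(Kᵢ−1)) = 0.
Feasibility: ΣzᵢKᵢ = 1.130, Σzᵢ/Kᵢ = 1.680 — both > 1, two phases present.
Iterate (Newton) starting at ψ = 0.5:
  ψ = 0.500: g = -0.1331, g' = -0.596 → ψ = 0.277
  ψ = 0.277: g = -0.0129, g' = -0.503 → ψ = 0.251
Converged at ψ = 0.251.
Then V = ψ·F = 0.2508·410.7 = 103.0 mol/h and L = F − V = 307.7 mol/h.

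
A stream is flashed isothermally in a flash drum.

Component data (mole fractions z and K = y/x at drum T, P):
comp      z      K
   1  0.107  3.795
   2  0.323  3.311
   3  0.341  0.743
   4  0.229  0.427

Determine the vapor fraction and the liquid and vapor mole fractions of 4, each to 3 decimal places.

ψ = 0.803, x_4 = 0.424, y_4 = 0.181

Newton–Raphson from ψ = 0.5:
  ψ = 0.500: g = 0.1866, g' = -0.694 → ψ = 0.769
  ψ = 0.769: g = 0.0200, g' = -0.583 → ψ = 0.803
Converged at ψ = 0.803.
Compositions from xᵢ = zᵢ/(1+ψ(Kᵢ−1)), yᵢ = Kᵢxᵢ:
  1: x = 0.033, y = 0.125
  2: x = 0.113, y = 0.374
  3: x = 0.430, y = 0.319
  4: x = 0.424, y = 0.181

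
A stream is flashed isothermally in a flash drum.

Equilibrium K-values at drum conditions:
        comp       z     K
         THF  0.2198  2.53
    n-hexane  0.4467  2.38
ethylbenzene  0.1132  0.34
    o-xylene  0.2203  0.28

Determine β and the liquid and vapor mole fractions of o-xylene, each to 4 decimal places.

Rachford–Rice: g(β) = Σ zᵢ(Kᵢ−1)/(1+β(Kᵢ−1)) = 0.
Check two-phase: ΣzᵢKᵢ = 1.7194 > 1 and Σzᵢ/Kᵢ = 1.3943 > 1, so g(0) = 0.7194 > 0 and g(1) = -0.3943 < 0.
Newton–Raphson from β = 0.42:
  β = 0.4200: g = 0.26425, g' = -0.8607 → β = 0.7270
  β = 0.7270: g = -0.00955, g' = -1.0124 → β = 0.7176
  β = 0.7176: g = -0.00007, g' = -0.9985 → β = 0.7175
Converged at β = 0.7175.
Compositions from xᵢ = zᵢ/(1+β(Kᵢ−1)), yᵢ = Kᵢxᵢ:
  THF: x = 0.1048, y = 0.2651
  n-hexane: x = 0.2245, y = 0.5342
  ethylbenzene: x = 0.2150, y = 0.0731
  o-xylene: x = 0.4557, y = 0.1276

β = 0.7175, x_o-xylene = 0.4557, y_o-xylene = 0.1276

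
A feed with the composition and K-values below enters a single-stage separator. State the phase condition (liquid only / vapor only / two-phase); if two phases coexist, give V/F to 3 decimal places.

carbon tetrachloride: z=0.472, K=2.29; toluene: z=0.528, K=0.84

ΣzᵢKᵢ = 1.524; Σzᵢ/Kᵢ = 0.835.
Since Σzᵢ/Kᵢ < 1 the mixture is above its dew point — single vapor phase.

vapor only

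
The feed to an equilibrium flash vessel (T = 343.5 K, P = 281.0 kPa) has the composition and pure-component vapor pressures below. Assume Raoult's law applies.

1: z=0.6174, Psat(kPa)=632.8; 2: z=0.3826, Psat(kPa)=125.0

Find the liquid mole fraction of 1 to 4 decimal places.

x_1 = 0.3072

Raoult's law: Kᵢ = Pᵢˢᵃᵗ/P = Pᵢˢᵃᵗ/281.0.
  K_1 = 632.8/281.0 = 2.251957, K_2 = 125.0/281.0 = 0.444840
Let ψ = V/F and solve Σ zᵢ(Kᵢ−1)/(1+ψ(Kᵢ−1)) = 0.
Check two-phase: ΣzᵢKᵢ = 1.5606 > 1 and Σzᵢ/Kᵢ = 1.1342 > 1, so g(0) = 0.5606 > 0 and g(1) = -0.1342 < 0.
Binary case is linear: z₁(K₁−1)(1+ψ(K₂−1)) + z₂(K₂−1)(1+ψ(K₁−1)) = 0
⇒ ψ = [z₁(K₁−1)+z₂(K₂−1)] / [−(K₁−1)(K₂−1)] = 0.56055/0.69504 = 0.8065
Compositions from xᵢ = zᵢ/(1+ψ(Kᵢ−1)), yᵢ = Kᵢxᵢ:
  1: x = 0.3072, y = 0.6918
  2: x = 0.6928, y = 0.3082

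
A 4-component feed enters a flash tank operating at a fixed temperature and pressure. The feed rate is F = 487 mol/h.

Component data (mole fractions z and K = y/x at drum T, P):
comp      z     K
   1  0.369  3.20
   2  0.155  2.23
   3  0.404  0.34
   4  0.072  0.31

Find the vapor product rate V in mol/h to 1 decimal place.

V = 259.0 mol/h

Rachford–Rice: g(ψ) = Σ zᵢ(Kᵢ−1)/(1+ψ(Kᵢ−1)) = 0.
Check two-phase: ΣzᵢKᵢ = 1.686 > 1 and Σzᵢ/Kᵢ = 1.605 > 1, so g(0) = 0.686 > 0 and g(1) = -0.605 < 0.
Iterate (Newton) starting at ψ = 0.5:
  ψ = 0.500: g = 0.0308, g' = -0.967 → ψ = 0.532
Converged at ψ = 0.532.
Then V = ψ·F = 0.5319·487 = 259.0 mol/h and L = F − V = 228.0 mol/h.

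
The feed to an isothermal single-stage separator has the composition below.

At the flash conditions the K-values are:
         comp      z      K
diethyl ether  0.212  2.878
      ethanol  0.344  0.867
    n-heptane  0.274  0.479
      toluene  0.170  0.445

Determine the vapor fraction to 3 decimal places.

Iterate (Newton) starting at ψ = 0.5:
  ψ = 0.500: g = -0.1673, g' = -0.442 → ψ = 0.122
  ψ = 0.122: g = 0.0240, g' = -0.647 → ψ = 0.159
  ψ = 0.159: g = 0.0009, g' = -0.601 → ψ = 0.160
Converged at ψ = 0.160.

ψ = 0.160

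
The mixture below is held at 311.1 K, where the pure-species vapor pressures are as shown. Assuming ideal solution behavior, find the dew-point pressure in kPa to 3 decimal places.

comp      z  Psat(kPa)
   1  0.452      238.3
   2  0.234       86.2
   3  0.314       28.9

At the dew point ψ → 1, so Σzᵢ/Kᵢ = 1 with Kᵢ = Pᵢˢᵃᵗ/P ⇒ 1/P = Σzᵢ/Pᵢˢᵃᵗ.
1/P = 0.452/238.3 + 0.234/86.2 + 0.314/28.9 = 0.015476 ⇒ P = 64.614 kPa

Pdew = 64.614 kPa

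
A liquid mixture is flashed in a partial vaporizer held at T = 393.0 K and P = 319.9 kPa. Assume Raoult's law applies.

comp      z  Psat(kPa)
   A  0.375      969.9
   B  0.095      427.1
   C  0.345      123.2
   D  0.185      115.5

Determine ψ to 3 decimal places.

ψ = 0.410

Raoult's law: Kᵢ = Pᵢˢᵃᵗ/P = Pᵢˢᵃᵗ/319.9.
  K_A = 969.9/319.9 = 3.03188, K_B = 427.1/319.9 = 1.33510, K_C = 123.2/319.9 = 0.38512, K_D = 115.5/319.9 = 0.36105
Newton iteration, ψ⁰ = 0.38:
  ψ = 0.380: g = 0.0253, g' = -0.855 → ψ = 0.410
Converged at ψ = 0.410.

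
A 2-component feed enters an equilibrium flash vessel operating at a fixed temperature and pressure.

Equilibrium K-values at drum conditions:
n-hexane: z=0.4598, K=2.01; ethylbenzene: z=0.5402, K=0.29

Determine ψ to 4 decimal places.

ψ = 0.1128

Material balance + equilibrium reduce to Σ zᵢ(Kᵢ−1)/(1+ψ(Kᵢ−1)) = 0.
Feasibility: ΣzᵢKᵢ = 1.0809, Σzᵢ/Kᵢ = 2.0915 — both > 1, two phases present.
Iterate (Newton) starting at ψ = 0.5:
  ψ = 0.5000: g = -0.28607, g' = -0.8616 → ψ = 0.1680
  ψ = 0.1680: g = -0.03845, g' = -0.6939 → ψ = 0.1126
  ψ = 0.1126: g = 0.00012, g' = -0.6998 → ψ = 0.1128
Converged at ψ = 0.1128.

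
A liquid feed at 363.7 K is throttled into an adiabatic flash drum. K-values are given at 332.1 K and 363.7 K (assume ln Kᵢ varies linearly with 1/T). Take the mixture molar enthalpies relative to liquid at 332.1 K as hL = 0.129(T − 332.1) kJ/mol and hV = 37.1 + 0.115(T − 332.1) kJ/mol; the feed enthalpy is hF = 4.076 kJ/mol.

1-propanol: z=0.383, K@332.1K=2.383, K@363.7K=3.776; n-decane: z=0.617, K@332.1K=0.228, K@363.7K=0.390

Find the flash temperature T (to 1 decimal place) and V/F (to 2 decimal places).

Adiabatic flash: solve Rachford–Rice at each trial T, then check hF = ψ·hV(T) + (1−ψ)·hL(T).
  T = 332.1 K: K = (2.383, 0.228), RR gives ψ = 0.050, H_out = 1.854 kJ/mol
  T = 363.7 K: K = (3.776, 0.390), RR gives ψ = 0.406, H_out = 18.945 kJ/mol
  T = 347.9 K: K = (3.031, 0.302), RR gives ψ = 0.245, H_out = 11.067 kJ/mol
  T = 340.0 K: K = (2.695, 0.263), RR gives ψ = 0.156, H_out = 6.783 kJ/mol
  T = 336.1 K: K = (2.538, 0.245), RR gives ψ = 0.106, H_out = 4.458 kJ/mol
  T = 334.1 K: K = (2.460, 0.237), RR gives ψ = 0.079, H_out = 3.188 kJ/mol
Linear interpolation between T = 334.1 (H_out = 3.188) and T = 336.1 (H_out = 4.458) on hF = 4.076 gives T ≈ 335.5 K, at which ψ = 0.10.

T = 335.5 K, V/F = 0.10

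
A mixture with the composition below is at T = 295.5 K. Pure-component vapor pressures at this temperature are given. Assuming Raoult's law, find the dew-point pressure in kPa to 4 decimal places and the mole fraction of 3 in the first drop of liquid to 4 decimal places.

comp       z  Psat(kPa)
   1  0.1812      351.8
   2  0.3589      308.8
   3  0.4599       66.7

Pdew = 116.6540 kPa, x_3 = 0.8043

At the dew point ψ → 1, so Σzᵢ/Kᵢ = 1 with Kᵢ = Pᵢˢᵃᵗ/P ⇒ 1/P = Σzᵢ/Pᵢˢᵃᵗ.
1/P = 0.1812/351.8 + 0.3589/308.8 + 0.4599/66.7 = 0.0085724 ⇒ P = 116.6540 kPa
xᵢ = zᵢP/Pᵢˢᵃᵗ ⇒ x_3 = 0.4599·116.6540/66.7 = 0.8043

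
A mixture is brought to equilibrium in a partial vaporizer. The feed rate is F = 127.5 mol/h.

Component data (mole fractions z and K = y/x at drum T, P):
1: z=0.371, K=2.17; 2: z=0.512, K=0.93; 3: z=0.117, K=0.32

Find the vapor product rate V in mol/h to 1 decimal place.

V = 105.7 mol/h

Material balance + equilibrium reduce to Σ zᵢ(Kᵢ−1)/(1+ψ(Kᵢ−1)) = 0.
Feasibility: ΣzᵢKᵢ = 1.319, Σzᵢ/Kᵢ = 1.087 — both > 1, two phases present.
Iterate (Newton) starting at ψ = 0.5:
  ψ = 0.500: g = 0.1162, g' = -0.329 → ψ = 0.853
  ψ = 0.853: g = -0.0103, g' = -0.437 → ψ = 0.829
Converged at ψ = 0.829.
Then V = ψ·F = 0.8289·127.5 = 105.7 mol/h and L = F − V = 21.8 mol/h.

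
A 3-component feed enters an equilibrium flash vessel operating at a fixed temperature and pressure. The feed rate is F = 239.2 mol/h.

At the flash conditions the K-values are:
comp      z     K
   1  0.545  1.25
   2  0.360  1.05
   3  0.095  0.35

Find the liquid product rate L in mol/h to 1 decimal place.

Material balance + equilibrium reduce to Σ zᵢ(Kᵢ−1)/(1+β(Kᵢ−1)) = 0.
Check two-phase: ΣzᵢKᵢ = 1.093 > 1 and Σzᵢ/Kᵢ = 1.050 > 1, so g(0) = 0.093 > 0 and g(1) = -0.050 < 0.
Iterate (Newton) starting at β = 0.56:
  β = 0.560: g = 0.0399, g' = -0.126 → β = 0.876
  β = 0.876: g = -0.0144, g' = -0.240 → β = 0.816
  β = 0.816: g = -0.0011, g' = -0.206 → β = 0.811
Converged at β = 0.811.
Then V = β·F = 0.8109·239.2 = 194.0 mol/h and L = F − V = 45.2 mol/h.

L = 45.2 mol/h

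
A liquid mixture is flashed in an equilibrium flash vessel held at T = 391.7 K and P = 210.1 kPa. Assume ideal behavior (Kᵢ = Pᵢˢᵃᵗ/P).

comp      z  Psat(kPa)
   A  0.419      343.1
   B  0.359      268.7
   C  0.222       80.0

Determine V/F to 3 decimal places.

V/F = 0.765

Raoult's law: Kᵢ = Pᵢˢᵃᵗ/P = Pᵢˢᵃᵗ/210.1.
  K_A = 343.1/210.1 = 1.63303, K_B = 268.7/210.1 = 1.27891, K_C = 80.0/210.1 = 0.38077
Rachford–Rice: g(V/F) = Σ zᵢ(Kᵢ−1)/(1+V/F(Kᵢ−1)) = 0.
Feasibility: ΣzᵢKᵢ = 1.228, Σzᵢ/Kᵢ = 1.120 — both > 1, two phases present.
Newton–Raphson from V/F = 0.5:
  V/F = 0.500: g = 0.0902, g' = -0.297 → V/F = 0.804
  V/F = 0.804: g = -0.0161, g' = -0.430 → V/F = 0.766
  V/F = 0.766: g = -0.0005, g' = -0.403 → V/F = 0.765
Converged at V/F = 0.765.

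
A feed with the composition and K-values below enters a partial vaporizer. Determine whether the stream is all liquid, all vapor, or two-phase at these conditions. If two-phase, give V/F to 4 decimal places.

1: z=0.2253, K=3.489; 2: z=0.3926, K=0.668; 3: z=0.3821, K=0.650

two-phase, V/F = 0.3496

ΣzᵢKᵢ = 1.2967; Σzᵢ/Kᵢ = 1.2401.
Both exceed 1, so a two-phase solution exists.
Material balance + equilibrium reduce to Σ zᵢ(Kᵢ−1)/(1+ψ(Kᵢ−1)) = 0.
Newton iteration, ψ⁰ = 0.5:
  ψ = 0.5000: g = -0.06855, g' = -0.4080 → ψ = 0.3320
  ψ = 0.3320: g = 0.00923, g' = -0.5330 → ψ = 0.3493
  ψ = 0.3493: g = 0.00015, g' = -0.5155 → ψ = 0.3496
Converged at ψ = 0.3496.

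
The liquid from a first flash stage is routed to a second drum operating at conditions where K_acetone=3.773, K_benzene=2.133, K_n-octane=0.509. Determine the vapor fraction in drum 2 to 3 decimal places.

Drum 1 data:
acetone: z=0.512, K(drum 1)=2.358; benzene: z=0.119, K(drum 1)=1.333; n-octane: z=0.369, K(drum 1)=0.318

Drum 1:
Let ψ₁ = V/F and solve Σ zᵢ(Kᵢ−1)/(1+ψ₁(Kᵢ−1)) = 0.
g(0) = ΣzᵢKᵢ − 1 = 0.483 and g(1) = 1 − Σzᵢ/Kᵢ = -0.467, so a root lies in (0, 1).
Iterate (Newton) starting at ψ₁ = 0.5:
  ψ₁ = 0.500: g = 0.0662, g' = -0.740 → ψ₁ = 0.589
  ψ₁ = 0.589: g = -0.0016, g' = -0.780 → ψ₁ = 0.587
Converged at ψ₁ = 0.587.
Drum-1 compositions:
  acetone: x = 0.285, y = 0.672
  benzene: x = 0.100, y = 0.133
  n-octane: x = 0.616, y = 0.196
Drum-2 feed = drum-1 liquid: z₂ = (0.2848, 0.0995, 0.6157).
Drum 2:
Let ψ₂ = V/F and solve Σ zᵢ(Kᵢ−1)/(1+ψ₂(Kᵢ−1)) = 0.
Feasibility: ΣzᵢKᵢ = 1.600, Σzᵢ/Kᵢ = 1.332 — both > 1, two phases present.
Newton iteration, ψ₂⁰ = 0.41:
  ψ₂ = 0.410: g = 0.0681, g' = -0.772 → ψ₂ = 0.498
  ψ₂ = 0.498: g = 0.0035, g' = -0.698 → ψ₂ = 0.503
Converged at ψ₂ = 0.503.
  acetone: x = 0.119, y = 0.449
  benzene: x = 0.063, y = 0.135
  n-octane: x = 0.818, y = 0.416

V/F (drum 2) = 0.503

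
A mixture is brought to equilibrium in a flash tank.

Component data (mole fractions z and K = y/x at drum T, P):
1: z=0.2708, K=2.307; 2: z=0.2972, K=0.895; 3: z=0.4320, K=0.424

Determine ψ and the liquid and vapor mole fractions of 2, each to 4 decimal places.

Material balance + equilibrium reduce to Σ zᵢ(Kᵢ−1)/(1+ψ(Kᵢ−1)) = 0.
g(0) = ΣzᵢKᵢ − 1 = 0.0739 and g(1) = 1 − Σzᵢ/Kᵢ = -0.4683, so a root lies in (0, 1).
Iterate (Newton) starting at ψ = 0.53:
  ψ = 0.5300: g = -0.18213, g' = -0.4621 → ψ = 0.1359
  ψ = 0.1359: g = -0.00105, g' = -0.5057 → ψ = 0.1338
Converged at ψ = 0.1338.
Compositions from xᵢ = zᵢ/(1+ψ(Kᵢ−1)), yᵢ = Kᵢxᵢ:
  1: x = 0.2305, y = 0.5318
  2: x = 0.3014, y = 0.2698
  3: x = 0.4681, y = 0.1985

ψ = 0.1338, x_2 = 0.3014, y_2 = 0.2698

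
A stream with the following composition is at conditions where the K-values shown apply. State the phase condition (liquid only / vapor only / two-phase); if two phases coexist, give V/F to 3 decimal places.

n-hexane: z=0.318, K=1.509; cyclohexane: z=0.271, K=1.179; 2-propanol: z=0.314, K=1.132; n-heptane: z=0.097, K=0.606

ΣzᵢKᵢ = 1.214; Σzᵢ/Kᵢ = 0.878.
Since Σzᵢ/Kᵢ < 1 the mixture is above its dew point — single vapor phase.

vapor only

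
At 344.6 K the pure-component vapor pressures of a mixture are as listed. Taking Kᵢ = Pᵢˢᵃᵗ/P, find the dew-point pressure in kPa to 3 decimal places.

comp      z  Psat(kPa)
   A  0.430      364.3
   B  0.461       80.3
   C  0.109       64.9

Pdew = 116.268 kPa

At the dew point ψ → 1, so Σzᵢ/Kᵢ = 1 with Kᵢ = Pᵢˢᵃᵗ/P ⇒ 1/P = Σzᵢ/Pᵢˢᵃᵗ.
1/P = 0.430/364.3 + 0.461/80.3 + 0.109/64.9 = 0.008601 ⇒ P = 116.268 kPa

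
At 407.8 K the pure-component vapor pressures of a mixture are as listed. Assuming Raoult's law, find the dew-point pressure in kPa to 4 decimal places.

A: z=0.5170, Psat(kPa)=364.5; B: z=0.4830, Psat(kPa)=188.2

At the dew point ψ → 1, so Σzᵢ/Kᵢ = 1 with Kᵢ = Pᵢˢᵃᵗ/P ⇒ 1/P = Σzᵢ/Pᵢˢᵃᵗ.
1/P = 0.5170/364.5 + 0.4830/188.2 = 0.0039848 ⇒ P = 250.9536 kPa

Pdew = 250.9536 kPa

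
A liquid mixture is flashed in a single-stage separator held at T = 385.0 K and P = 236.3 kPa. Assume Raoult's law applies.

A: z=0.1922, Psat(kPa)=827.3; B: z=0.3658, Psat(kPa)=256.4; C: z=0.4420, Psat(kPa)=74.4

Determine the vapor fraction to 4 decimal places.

ψ = 0.2001

Raoult's law: Kᵢ = Pᵢˢᵃᵗ/P = Pᵢˢᵃᵗ/236.3.
  K_A = 827.3/236.3 = 3.501058, K_B = 256.4/236.3 = 1.085061, K_C = 74.4/236.3 = 0.314854
Let ψ = V/F and solve Σ zᵢ(Kᵢ−1)/(1+ψ(Kᵢ−1)) = 0.
g(0) = ΣzᵢKᵢ − 1 = 0.2090 and g(1) = 1 − Σzᵢ/Kᵢ = -0.7958, so a root lies in (0, 1).
Iterate (Newton) starting at ψ = 0.5:
  ψ = 0.5000: g = -0.21719, g' = -0.7199 → ψ = 0.1983
  ψ = 0.1983: g = 0.00150, g' = -0.8177 → ψ = 0.2001
Converged at ψ = 0.2001.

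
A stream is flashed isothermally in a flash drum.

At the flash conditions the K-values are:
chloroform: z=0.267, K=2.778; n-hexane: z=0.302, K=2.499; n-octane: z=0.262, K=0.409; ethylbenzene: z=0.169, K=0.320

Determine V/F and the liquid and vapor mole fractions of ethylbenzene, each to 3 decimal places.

Material balance + equilibrium reduce to Σ zᵢ(Kᵢ−1)/(1+V/F(Kᵢ−1)) = 0.
g(0) = ΣzᵢKᵢ − 1 = 0.658 and g(1) = 1 − Σzᵢ/Kᵢ = -0.386, so a root lies in (0, 1).
Newton iteration, V/F⁰ = 0.5:
  V/F = 0.500: g = 0.1162, g' = -0.822 → V/F = 0.641
Converged at V/F = 0.641.
Compositions from xᵢ = zᵢ/(1+V/F(Kᵢ−1)), yᵢ = Kᵢxᵢ:
  chloroform: x = 0.125, y = 0.347
  n-hexane: x = 0.154, y = 0.385
  n-octane: x = 0.422, y = 0.172
  ethylbenzene: x = 0.299, y = 0.096

V/F = 0.641, x_ethylbenzene = 0.299, y_ethylbenzene = 0.096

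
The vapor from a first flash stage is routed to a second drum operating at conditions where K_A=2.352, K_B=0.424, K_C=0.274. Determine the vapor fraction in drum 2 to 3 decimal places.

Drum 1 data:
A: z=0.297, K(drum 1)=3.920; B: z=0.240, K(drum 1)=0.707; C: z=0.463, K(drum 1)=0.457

Drum 1:
Rachford–Rice: g(ψ₁) = Σ zᵢ(Kᵢ−1)/(1+ψ₁(Kᵢ−1)) = 0.
Feasibility: ΣzᵢKᵢ = 1.546, Σzᵢ/Kᵢ = 1.428 — both > 1, two phases present.
Newton–Raphson from ψ₁ = 0.58:
  ψ₁ = 0.580: g = -0.1297, g' = -0.670 → ψ₁ = 0.386
  ψ₁ = 0.386: g = 0.0101, g' = -0.804 → ψ₁ = 0.399
Converged at ψ₁ = 0.399.
Drum-1 compositions:
  A: x = 0.137, y = 0.538
  B: x = 0.272, y = 0.192
  C: x = 0.591, y = 0.270
Drum-2 feed = drum-1 vapor: z₂ = (0.5377, 0.1921, 0.2701).
Drum 2:
Rachford–Rice: g(ψ₂) = Σ zᵢ(Kᵢ−1)/(1+ψ₂(Kᵢ−1)) = 0.
Feasibility: ΣzᵢKᵢ = 1.420, Σzᵢ/Kᵢ = 1.668 — both > 1, two phases present.
Newton iteration, ψ₂⁰ = 0.5:
  ψ₂ = 0.500: g = -0.0295, g' = -0.827 → ψ₂ = 0.464
Converged at ψ₂ = 0.464.
  A: x = 0.330, y = 0.777
  B: x = 0.262, y = 0.111
  C: x = 0.407, y = 0.112

V/F (drum 2) = 0.464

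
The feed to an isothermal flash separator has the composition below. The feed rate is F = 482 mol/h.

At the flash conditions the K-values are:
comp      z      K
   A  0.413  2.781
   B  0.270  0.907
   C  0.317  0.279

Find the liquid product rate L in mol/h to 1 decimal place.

L = 237.7 mol/h

Iterate (Newton) starting at V/F = 0.5:
  V/F = 0.500: g = 0.0053, g' = -0.772 → V/F = 0.507
Converged at V/F = 0.507.
Then V = V/F·F = 0.5069·482 = 244.3 mol/h and L = F − V = 237.7 mol/h.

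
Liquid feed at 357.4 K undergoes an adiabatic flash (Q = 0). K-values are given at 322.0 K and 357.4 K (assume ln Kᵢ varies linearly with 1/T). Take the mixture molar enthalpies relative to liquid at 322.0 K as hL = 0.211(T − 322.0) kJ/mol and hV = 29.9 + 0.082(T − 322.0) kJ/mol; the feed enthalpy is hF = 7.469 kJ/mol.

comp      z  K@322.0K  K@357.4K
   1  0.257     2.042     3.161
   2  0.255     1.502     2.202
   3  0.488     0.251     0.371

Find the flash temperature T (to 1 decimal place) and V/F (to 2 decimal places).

Adiabatic flash: solve Rachford–Rice at each trial T, then check hF = ψ·hV(T) + (1−ψ)·hL(T).
  T = 322.0 K: K = (2.042, 1.502, 0.251), RR gives ψ = 0.049, H_out = 1.479 kJ/mol
  T = 357.4 K: K = (3.161, 2.202, 0.371), RR gives ψ = 0.513, H_out = 20.459 kJ/mol
  T = 339.7 K: K = (2.570, 1.837, 0.308), RR gives ψ = 0.324, H_out = 12.691 kJ/mol
  T = 330.9 K: K = (2.299, 1.666, 0.279), RR gives ψ = 0.206, H_out = 7.788 kJ/mol
  T = 326.4 K: K = (2.167, 1.582, 0.265), RR gives ψ = 0.133, H_out = 4.818 kJ/mol
  T = 328.6 K: K = (2.231, 1.623, 0.272), RR gives ψ = 0.170, H_out = 6.318 kJ/mol
Linear interpolation between T = 328.6 (H_out = 6.318) and T = 330.9 (H_out = 7.788) on hF = 7.469 gives T ≈ 330.4 K, at which ψ = 0.20.

T = 330.4 K, V/F = 0.20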